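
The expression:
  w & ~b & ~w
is never true.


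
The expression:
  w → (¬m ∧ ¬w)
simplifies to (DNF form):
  ¬w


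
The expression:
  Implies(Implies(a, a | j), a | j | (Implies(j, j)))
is always true.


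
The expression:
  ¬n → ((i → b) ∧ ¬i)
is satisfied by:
  {n: True, i: False}
  {i: False, n: False}
  {i: True, n: True}


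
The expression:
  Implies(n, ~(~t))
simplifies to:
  t | ~n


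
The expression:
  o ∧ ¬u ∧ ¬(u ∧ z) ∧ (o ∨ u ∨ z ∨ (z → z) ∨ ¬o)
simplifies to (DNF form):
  o ∧ ¬u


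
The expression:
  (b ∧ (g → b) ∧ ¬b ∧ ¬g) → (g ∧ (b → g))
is always true.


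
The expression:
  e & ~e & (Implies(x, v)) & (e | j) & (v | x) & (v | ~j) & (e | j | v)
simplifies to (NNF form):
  False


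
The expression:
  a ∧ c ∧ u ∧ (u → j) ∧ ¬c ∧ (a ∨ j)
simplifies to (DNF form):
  False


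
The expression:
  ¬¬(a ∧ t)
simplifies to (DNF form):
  a ∧ t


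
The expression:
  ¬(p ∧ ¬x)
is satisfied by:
  {x: True, p: False}
  {p: False, x: False}
  {p: True, x: True}


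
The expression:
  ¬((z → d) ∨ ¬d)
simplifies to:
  False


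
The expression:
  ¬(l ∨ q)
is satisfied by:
  {q: False, l: False}


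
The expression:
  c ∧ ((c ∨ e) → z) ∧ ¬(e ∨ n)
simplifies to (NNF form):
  c ∧ z ∧ ¬e ∧ ¬n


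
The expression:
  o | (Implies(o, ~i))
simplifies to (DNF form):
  True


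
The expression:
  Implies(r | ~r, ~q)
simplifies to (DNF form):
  ~q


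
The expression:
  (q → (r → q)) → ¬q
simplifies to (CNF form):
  ¬q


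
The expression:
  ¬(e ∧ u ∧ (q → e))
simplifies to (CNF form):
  ¬e ∨ ¬u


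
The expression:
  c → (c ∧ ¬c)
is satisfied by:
  {c: False}


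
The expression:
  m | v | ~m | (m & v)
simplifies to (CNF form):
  True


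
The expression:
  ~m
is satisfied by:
  {m: False}


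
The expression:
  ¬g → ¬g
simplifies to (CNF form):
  True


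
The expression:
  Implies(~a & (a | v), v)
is always true.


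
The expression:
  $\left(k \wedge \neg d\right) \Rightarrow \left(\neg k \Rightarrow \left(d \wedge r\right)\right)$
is always true.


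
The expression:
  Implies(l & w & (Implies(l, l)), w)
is always true.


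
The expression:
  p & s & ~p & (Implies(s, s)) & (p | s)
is never true.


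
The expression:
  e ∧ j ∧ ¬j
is never true.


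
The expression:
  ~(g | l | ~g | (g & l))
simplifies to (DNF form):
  False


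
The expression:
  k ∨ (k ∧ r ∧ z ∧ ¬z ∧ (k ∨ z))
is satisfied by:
  {k: True}


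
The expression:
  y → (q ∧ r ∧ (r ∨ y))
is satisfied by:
  {r: True, q: True, y: False}
  {r: True, q: False, y: False}
  {q: True, r: False, y: False}
  {r: False, q: False, y: False}
  {r: True, y: True, q: True}


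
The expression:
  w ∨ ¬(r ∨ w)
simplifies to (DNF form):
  w ∨ ¬r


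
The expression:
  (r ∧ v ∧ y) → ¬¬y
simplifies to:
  True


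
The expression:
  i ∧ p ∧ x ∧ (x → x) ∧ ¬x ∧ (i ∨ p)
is never true.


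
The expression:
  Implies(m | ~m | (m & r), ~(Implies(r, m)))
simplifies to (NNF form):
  r & ~m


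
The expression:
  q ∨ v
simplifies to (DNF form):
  q ∨ v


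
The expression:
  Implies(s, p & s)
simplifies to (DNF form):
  p | ~s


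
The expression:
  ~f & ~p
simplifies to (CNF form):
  ~f & ~p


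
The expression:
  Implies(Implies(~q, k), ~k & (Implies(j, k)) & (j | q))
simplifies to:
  ~k & (~j | ~q)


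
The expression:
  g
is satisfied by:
  {g: True}


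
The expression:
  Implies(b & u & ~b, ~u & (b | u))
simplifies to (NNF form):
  True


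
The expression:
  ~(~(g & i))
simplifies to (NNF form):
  g & i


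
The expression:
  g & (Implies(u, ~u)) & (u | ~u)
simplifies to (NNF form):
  g & ~u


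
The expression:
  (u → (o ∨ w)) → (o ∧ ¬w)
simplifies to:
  ¬w ∧ (o ∨ u)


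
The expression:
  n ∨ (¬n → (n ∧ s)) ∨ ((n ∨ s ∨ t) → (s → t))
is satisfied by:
  {n: True, t: True, s: False}
  {n: True, s: False, t: False}
  {t: True, s: False, n: False}
  {t: False, s: False, n: False}
  {n: True, t: True, s: True}
  {n: True, s: True, t: False}
  {t: True, s: True, n: False}


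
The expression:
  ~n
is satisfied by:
  {n: False}


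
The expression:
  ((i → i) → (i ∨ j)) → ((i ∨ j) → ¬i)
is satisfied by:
  {i: False}


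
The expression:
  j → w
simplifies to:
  w ∨ ¬j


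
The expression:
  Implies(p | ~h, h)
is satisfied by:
  {h: True}


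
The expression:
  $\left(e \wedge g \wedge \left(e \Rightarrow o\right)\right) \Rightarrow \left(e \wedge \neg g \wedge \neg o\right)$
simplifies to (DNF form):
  $\neg e \vee \neg g \vee \neg o$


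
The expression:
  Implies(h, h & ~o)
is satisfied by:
  {h: False, o: False}
  {o: True, h: False}
  {h: True, o: False}


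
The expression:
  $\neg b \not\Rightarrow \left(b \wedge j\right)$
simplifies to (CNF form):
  $\neg b$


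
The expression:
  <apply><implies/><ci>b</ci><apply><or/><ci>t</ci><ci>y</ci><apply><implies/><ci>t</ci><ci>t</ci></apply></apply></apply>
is always true.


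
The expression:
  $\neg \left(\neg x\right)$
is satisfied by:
  {x: True}


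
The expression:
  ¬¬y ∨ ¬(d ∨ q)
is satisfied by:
  {y: True, d: False, q: False}
  {y: True, q: True, d: False}
  {y: True, d: True, q: False}
  {y: True, q: True, d: True}
  {q: False, d: False, y: False}


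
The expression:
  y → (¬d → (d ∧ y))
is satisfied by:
  {d: True, y: False}
  {y: False, d: False}
  {y: True, d: True}


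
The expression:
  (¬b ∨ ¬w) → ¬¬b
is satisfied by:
  {b: True}


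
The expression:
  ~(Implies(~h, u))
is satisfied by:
  {u: False, h: False}


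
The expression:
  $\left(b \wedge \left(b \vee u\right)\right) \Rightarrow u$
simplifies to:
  $u \vee \neg b$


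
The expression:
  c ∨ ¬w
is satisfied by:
  {c: True, w: False}
  {w: False, c: False}
  {w: True, c: True}


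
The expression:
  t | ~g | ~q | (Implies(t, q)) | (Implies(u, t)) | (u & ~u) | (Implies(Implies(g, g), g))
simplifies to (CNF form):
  True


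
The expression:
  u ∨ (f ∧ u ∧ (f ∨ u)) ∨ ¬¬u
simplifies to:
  u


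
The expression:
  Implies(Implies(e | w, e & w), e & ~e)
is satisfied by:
  {e: True, w: False}
  {w: True, e: False}


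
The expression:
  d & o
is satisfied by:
  {d: True, o: True}


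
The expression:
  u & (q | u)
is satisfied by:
  {u: True}


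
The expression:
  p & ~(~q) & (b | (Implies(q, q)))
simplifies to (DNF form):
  p & q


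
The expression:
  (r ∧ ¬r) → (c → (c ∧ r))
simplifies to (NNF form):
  True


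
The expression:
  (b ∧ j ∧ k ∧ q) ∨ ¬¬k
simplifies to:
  k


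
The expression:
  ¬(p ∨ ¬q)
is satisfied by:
  {q: True, p: False}


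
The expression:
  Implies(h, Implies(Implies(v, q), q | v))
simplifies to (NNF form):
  q | v | ~h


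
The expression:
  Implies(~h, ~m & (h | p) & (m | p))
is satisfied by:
  {h: True, p: True, m: False}
  {h: True, m: False, p: False}
  {h: True, p: True, m: True}
  {h: True, m: True, p: False}
  {p: True, m: False, h: False}


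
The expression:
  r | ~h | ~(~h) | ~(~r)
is always true.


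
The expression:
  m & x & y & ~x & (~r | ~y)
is never true.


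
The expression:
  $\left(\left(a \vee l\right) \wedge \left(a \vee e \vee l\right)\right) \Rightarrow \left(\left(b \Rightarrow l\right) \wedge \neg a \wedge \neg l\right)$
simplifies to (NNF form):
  $\neg a \wedge \neg l$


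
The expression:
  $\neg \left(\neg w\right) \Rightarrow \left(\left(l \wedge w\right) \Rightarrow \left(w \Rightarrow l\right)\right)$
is always true.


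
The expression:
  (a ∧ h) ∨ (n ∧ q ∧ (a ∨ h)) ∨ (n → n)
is always true.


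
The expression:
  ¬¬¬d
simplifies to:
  ¬d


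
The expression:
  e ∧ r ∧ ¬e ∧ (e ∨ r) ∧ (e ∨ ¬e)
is never true.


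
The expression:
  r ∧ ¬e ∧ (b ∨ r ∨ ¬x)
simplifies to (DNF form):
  r ∧ ¬e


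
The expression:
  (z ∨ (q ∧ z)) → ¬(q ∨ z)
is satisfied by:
  {z: False}


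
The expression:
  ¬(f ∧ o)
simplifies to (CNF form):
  ¬f ∨ ¬o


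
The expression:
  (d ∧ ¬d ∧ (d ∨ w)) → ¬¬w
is always true.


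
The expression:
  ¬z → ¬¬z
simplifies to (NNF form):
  z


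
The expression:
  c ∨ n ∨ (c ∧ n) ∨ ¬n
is always true.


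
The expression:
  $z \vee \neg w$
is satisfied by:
  {z: True, w: False}
  {w: False, z: False}
  {w: True, z: True}


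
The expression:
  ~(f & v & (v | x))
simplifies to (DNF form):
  ~f | ~v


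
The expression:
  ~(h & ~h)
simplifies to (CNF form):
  True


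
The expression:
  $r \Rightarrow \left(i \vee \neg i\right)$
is always true.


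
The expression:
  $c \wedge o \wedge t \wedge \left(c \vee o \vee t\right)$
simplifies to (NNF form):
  $c \wedge o \wedge t$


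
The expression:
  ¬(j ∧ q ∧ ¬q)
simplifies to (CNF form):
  True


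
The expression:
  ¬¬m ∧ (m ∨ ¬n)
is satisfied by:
  {m: True}


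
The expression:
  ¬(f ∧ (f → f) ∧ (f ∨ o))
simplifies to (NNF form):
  ¬f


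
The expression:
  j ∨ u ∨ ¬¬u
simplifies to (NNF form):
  j ∨ u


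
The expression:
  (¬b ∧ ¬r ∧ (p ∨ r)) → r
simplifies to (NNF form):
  b ∨ r ∨ ¬p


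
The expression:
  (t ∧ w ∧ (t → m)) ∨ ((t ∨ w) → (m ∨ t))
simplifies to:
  m ∨ t ∨ ¬w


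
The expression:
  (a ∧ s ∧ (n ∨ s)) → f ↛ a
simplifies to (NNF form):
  ¬a ∨ ¬s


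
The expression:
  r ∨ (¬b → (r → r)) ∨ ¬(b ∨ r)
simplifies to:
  True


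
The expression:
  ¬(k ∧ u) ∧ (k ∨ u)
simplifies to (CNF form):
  (k ∨ u) ∧ (k ∨ ¬k) ∧ (u ∨ ¬u) ∧ (¬k ∨ ¬u)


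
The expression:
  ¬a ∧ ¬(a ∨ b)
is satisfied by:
  {b: False, a: False}


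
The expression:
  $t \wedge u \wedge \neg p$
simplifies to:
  $t \wedge u \wedge \neg p$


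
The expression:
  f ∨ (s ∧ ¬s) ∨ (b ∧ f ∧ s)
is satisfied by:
  {f: True}


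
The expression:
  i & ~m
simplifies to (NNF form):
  i & ~m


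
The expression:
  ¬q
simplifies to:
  ¬q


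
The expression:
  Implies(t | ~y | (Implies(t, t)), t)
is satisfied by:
  {t: True}


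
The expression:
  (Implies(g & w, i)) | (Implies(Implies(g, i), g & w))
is always true.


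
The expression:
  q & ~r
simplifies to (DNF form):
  q & ~r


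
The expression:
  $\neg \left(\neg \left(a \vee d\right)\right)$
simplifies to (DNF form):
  $a \vee d$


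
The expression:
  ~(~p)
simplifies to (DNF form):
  p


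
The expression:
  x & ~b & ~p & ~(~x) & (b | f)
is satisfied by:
  {x: True, f: True, p: False, b: False}


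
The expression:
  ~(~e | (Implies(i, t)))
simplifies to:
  e & i & ~t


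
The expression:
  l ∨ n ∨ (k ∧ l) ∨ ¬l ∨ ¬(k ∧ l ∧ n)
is always true.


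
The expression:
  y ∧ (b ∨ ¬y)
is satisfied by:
  {b: True, y: True}


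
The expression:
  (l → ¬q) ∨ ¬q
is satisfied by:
  {l: False, q: False}
  {q: True, l: False}
  {l: True, q: False}


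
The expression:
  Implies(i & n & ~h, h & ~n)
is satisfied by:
  {h: True, n: False, i: False}
  {h: False, n: False, i: False}
  {i: True, h: True, n: False}
  {i: True, h: False, n: False}
  {n: True, h: True, i: False}
  {n: True, h: False, i: False}
  {n: True, i: True, h: True}


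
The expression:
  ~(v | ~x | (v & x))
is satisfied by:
  {x: True, v: False}


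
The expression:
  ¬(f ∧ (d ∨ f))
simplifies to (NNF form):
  ¬f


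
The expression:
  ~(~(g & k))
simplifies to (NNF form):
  g & k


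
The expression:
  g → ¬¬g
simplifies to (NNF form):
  True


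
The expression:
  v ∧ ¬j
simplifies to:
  v ∧ ¬j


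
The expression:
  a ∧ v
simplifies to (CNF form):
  a ∧ v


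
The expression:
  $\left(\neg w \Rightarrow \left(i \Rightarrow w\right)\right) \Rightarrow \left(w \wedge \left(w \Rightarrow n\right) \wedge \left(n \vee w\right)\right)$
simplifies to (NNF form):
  $\left(i \wedge \neg w\right) \vee \left(n \wedge w\right)$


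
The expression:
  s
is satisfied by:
  {s: True}


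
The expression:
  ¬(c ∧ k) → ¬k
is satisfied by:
  {c: True, k: False}
  {k: False, c: False}
  {k: True, c: True}


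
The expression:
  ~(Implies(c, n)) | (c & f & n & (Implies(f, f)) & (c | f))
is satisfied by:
  {f: True, c: True, n: False}
  {c: True, n: False, f: False}
  {n: True, f: True, c: True}


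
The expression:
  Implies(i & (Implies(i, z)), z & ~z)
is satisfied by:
  {z: False, i: False}
  {i: True, z: False}
  {z: True, i: False}


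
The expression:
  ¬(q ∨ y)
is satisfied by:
  {q: False, y: False}


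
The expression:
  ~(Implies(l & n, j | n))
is never true.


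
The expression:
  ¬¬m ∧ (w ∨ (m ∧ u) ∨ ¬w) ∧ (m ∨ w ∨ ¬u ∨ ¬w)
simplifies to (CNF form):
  m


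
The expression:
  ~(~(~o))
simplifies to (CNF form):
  ~o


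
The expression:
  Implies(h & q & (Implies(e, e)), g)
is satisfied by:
  {g: True, h: False, q: False}
  {h: False, q: False, g: False}
  {g: True, q: True, h: False}
  {q: True, h: False, g: False}
  {g: True, h: True, q: False}
  {h: True, g: False, q: False}
  {g: True, q: True, h: True}


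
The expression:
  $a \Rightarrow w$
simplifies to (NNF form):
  $w \vee \neg a$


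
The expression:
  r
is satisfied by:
  {r: True}


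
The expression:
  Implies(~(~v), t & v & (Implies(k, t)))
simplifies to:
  t | ~v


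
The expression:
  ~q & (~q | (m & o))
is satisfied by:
  {q: False}


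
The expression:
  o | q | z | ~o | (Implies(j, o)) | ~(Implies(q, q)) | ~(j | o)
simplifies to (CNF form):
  True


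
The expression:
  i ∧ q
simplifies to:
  i ∧ q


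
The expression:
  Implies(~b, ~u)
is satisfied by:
  {b: True, u: False}
  {u: False, b: False}
  {u: True, b: True}


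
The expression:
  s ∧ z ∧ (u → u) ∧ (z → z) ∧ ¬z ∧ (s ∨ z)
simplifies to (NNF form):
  False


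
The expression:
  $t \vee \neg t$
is always true.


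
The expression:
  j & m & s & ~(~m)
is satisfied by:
  {m: True, j: True, s: True}


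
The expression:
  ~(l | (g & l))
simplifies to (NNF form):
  ~l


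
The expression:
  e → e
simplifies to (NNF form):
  True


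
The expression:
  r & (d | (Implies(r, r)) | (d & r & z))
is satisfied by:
  {r: True}


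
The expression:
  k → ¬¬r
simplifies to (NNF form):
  r ∨ ¬k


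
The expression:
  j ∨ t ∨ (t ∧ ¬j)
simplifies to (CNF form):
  j ∨ t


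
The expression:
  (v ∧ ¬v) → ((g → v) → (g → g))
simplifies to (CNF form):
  True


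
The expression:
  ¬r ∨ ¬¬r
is always true.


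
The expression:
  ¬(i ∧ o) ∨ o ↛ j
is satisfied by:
  {o: False, i: False, j: False}
  {j: True, o: False, i: False}
  {i: True, o: False, j: False}
  {j: True, i: True, o: False}
  {o: True, j: False, i: False}
  {j: True, o: True, i: False}
  {i: True, o: True, j: False}


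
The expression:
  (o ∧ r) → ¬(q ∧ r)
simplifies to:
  ¬o ∨ ¬q ∨ ¬r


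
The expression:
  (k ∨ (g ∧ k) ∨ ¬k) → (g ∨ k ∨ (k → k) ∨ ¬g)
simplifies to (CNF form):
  True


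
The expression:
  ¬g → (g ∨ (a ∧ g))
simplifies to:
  g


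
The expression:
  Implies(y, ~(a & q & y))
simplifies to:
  ~a | ~q | ~y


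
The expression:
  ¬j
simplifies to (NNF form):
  ¬j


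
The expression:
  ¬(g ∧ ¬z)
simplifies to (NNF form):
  z ∨ ¬g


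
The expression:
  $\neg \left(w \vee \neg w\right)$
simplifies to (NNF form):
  $\text{False}$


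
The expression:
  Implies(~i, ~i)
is always true.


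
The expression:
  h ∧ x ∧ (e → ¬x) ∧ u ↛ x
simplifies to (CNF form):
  False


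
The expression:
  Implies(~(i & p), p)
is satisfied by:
  {p: True}


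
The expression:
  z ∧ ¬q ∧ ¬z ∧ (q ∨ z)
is never true.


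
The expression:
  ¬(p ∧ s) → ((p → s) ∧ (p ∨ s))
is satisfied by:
  {s: True}


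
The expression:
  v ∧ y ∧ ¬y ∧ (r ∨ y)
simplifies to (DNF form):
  False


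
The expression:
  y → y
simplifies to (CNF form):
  True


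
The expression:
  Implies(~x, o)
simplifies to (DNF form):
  o | x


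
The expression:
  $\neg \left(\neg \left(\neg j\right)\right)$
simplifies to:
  $\neg j$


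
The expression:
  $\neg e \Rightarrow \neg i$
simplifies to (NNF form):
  $e \vee \neg i$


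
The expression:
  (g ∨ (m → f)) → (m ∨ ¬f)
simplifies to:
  m ∨ ¬f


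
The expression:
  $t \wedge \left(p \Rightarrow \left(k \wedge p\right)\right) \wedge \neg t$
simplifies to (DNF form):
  $\text{False}$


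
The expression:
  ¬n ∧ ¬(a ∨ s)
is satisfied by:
  {n: False, a: False, s: False}


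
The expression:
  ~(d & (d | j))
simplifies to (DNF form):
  ~d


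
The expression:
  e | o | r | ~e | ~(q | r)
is always true.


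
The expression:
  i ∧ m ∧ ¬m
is never true.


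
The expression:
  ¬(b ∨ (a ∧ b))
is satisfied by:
  {b: False}


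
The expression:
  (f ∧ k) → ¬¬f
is always true.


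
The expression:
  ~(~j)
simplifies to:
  j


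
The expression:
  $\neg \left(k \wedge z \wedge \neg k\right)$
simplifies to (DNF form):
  $\text{True}$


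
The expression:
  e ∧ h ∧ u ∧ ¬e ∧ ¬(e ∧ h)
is never true.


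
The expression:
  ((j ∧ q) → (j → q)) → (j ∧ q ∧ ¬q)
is never true.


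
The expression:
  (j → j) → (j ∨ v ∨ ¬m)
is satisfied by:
  {v: True, j: True, m: False}
  {v: True, j: False, m: False}
  {j: True, v: False, m: False}
  {v: False, j: False, m: False}
  {v: True, m: True, j: True}
  {v: True, m: True, j: False}
  {m: True, j: True, v: False}


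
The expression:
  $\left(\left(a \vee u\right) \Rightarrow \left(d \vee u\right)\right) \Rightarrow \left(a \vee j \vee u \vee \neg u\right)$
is always true.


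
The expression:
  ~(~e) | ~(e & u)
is always true.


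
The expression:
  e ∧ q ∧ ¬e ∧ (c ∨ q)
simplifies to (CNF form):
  False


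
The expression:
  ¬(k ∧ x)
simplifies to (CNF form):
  ¬k ∨ ¬x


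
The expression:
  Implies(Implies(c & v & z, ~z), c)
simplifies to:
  c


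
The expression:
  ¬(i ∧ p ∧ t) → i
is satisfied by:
  {i: True}


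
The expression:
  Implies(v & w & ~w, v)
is always true.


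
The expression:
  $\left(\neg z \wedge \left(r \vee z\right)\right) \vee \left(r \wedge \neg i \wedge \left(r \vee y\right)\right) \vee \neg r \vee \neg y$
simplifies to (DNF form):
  $\neg i \vee \neg r \vee \neg y \vee \neg z$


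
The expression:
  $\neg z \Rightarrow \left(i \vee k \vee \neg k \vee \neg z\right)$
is always true.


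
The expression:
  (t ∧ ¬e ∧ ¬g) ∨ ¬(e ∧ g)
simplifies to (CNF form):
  ¬e ∨ ¬g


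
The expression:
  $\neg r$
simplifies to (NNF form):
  $\neg r$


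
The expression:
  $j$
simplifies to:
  $j$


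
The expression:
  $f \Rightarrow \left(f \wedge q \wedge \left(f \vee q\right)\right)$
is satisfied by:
  {q: True, f: False}
  {f: False, q: False}
  {f: True, q: True}


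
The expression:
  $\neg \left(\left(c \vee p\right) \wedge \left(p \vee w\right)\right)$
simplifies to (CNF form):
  $\neg p \wedge \left(\neg c \vee \neg w\right)$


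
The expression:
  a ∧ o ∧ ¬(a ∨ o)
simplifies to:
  False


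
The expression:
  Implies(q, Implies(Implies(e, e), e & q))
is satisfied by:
  {e: True, q: False}
  {q: False, e: False}
  {q: True, e: True}


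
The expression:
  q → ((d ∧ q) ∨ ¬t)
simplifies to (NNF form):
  d ∨ ¬q ∨ ¬t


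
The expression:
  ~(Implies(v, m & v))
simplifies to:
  v & ~m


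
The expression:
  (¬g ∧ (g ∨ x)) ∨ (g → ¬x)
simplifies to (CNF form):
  ¬g ∨ ¬x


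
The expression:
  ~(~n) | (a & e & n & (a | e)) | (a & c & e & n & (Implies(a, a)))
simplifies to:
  n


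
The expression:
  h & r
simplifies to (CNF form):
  h & r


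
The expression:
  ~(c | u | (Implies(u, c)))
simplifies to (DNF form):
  False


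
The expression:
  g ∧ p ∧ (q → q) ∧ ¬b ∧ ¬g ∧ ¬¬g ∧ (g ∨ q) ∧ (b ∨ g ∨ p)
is never true.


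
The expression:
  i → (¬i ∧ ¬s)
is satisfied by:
  {i: False}


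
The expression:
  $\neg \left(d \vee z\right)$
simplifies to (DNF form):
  $\neg d \wedge \neg z$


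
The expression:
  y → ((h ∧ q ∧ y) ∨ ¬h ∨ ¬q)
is always true.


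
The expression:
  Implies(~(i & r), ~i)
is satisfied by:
  {r: True, i: False}
  {i: False, r: False}
  {i: True, r: True}


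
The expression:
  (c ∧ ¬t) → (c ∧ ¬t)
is always true.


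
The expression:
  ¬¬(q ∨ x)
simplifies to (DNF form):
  q ∨ x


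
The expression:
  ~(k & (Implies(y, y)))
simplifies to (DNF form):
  ~k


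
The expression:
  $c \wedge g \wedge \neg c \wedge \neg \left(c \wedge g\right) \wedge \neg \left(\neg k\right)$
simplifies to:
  $\text{False}$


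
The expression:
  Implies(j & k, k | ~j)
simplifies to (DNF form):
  True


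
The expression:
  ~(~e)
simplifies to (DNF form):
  e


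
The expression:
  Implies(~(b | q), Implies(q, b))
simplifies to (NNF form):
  True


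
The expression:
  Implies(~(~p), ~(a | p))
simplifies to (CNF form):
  ~p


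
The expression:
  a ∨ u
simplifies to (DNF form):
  a ∨ u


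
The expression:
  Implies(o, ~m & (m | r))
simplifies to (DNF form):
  ~o | (r & ~m)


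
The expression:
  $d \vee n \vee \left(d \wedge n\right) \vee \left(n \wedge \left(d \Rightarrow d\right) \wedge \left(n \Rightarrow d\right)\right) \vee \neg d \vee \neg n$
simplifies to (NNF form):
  $\text{True}$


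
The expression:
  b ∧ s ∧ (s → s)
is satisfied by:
  {b: True, s: True}


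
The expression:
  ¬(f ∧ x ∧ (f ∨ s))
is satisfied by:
  {x: False, f: False}
  {f: True, x: False}
  {x: True, f: False}


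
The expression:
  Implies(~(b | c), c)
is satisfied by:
  {b: True, c: True}
  {b: True, c: False}
  {c: True, b: False}


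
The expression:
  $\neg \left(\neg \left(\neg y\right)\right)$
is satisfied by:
  {y: False}


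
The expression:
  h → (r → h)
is always true.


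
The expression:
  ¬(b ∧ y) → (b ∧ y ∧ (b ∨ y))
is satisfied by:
  {b: True, y: True}


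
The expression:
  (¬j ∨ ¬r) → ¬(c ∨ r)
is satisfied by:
  {j: True, c: False, r: False}
  {j: False, c: False, r: False}
  {r: True, j: True, c: False}
  {c: True, r: True, j: True}


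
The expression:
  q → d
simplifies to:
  d ∨ ¬q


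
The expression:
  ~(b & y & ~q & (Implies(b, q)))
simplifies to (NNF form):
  True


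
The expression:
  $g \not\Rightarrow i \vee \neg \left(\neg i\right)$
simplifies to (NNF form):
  $g \vee i$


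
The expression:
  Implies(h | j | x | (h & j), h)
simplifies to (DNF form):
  h | (~j & ~x)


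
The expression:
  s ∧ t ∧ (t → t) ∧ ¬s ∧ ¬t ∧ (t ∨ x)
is never true.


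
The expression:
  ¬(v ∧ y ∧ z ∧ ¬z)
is always true.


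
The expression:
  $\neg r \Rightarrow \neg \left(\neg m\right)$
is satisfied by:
  {r: True, m: True}
  {r: True, m: False}
  {m: True, r: False}


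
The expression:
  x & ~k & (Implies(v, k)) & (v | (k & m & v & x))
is never true.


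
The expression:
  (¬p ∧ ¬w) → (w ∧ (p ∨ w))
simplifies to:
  p ∨ w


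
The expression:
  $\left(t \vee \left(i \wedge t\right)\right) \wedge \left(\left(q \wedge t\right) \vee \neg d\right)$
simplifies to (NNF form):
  $t \wedge \left(q \vee \neg d\right)$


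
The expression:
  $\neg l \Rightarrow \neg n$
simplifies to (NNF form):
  $l \vee \neg n$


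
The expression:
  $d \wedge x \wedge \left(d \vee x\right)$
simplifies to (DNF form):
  $d \wedge x$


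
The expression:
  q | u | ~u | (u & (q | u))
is always true.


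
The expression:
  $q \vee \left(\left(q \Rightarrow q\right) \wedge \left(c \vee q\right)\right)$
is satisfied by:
  {q: True, c: True}
  {q: True, c: False}
  {c: True, q: False}


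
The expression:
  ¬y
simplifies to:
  ¬y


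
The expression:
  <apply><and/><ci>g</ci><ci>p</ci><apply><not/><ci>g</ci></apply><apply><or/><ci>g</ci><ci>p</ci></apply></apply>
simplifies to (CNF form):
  <false/>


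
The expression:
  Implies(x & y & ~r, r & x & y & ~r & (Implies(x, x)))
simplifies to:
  r | ~x | ~y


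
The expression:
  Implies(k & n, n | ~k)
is always true.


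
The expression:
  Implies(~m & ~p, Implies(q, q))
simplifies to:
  True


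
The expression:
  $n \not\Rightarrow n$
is never true.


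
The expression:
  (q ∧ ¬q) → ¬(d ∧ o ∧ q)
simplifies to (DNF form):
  True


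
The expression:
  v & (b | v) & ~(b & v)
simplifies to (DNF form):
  v & ~b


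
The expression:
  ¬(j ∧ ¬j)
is always true.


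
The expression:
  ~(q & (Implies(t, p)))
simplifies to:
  ~q | (t & ~p)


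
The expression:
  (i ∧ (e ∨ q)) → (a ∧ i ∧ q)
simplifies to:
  (a ∧ q) ∨ (¬e ∧ ¬q) ∨ ¬i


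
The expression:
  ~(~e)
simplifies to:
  e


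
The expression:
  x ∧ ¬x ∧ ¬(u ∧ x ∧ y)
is never true.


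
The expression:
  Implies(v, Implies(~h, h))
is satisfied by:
  {h: True, v: False}
  {v: False, h: False}
  {v: True, h: True}


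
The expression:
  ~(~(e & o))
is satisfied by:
  {e: True, o: True}


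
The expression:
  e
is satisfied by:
  {e: True}


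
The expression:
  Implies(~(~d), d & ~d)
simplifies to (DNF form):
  ~d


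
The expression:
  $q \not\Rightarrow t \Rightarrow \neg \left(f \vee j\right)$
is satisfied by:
  {t: True, f: False, q: False, j: False}
  {j: True, t: True, f: False, q: False}
  {t: True, f: True, q: False, j: False}
  {j: True, t: True, f: True, q: False}
  {j: False, f: False, q: False, t: False}
  {j: True, f: False, q: False, t: False}
  {f: True, j: False, q: False, t: False}
  {j: True, f: True, q: False, t: False}
  {q: True, t: True, j: False, f: False}
  {j: True, q: True, t: True, f: False}
  {q: True, t: True, f: True, j: False}
  {j: True, q: True, t: True, f: True}
  {q: True, t: False, f: False, j: False}


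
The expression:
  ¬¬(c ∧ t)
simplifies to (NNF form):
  c ∧ t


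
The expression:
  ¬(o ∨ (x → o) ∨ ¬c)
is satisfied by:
  {c: True, x: True, o: False}


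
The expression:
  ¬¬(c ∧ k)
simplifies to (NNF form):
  c ∧ k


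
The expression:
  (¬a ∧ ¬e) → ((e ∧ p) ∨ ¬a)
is always true.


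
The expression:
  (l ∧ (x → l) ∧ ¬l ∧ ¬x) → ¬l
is always true.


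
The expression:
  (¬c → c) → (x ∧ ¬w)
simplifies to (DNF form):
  (x ∧ ¬w) ∨ ¬c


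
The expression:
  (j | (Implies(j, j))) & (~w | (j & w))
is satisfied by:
  {j: True, w: False}
  {w: False, j: False}
  {w: True, j: True}


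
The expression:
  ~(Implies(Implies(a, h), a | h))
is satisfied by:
  {h: False, a: False}


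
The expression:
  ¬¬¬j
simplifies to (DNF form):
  ¬j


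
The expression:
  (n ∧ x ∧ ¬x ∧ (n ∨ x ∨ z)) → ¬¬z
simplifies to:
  True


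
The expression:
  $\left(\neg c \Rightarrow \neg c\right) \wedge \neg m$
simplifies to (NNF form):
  $\neg m$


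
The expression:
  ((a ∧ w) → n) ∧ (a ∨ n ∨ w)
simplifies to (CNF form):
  (a ∨ n ∨ w) ∧ (a ∨ n ∨ ¬a) ∧ (n ∨ w ∨ ¬w) ∧ (n ∨ ¬a ∨ ¬w)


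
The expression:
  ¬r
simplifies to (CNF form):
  ¬r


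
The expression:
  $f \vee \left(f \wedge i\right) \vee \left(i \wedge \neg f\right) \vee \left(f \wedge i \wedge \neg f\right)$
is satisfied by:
  {i: True, f: True}
  {i: True, f: False}
  {f: True, i: False}


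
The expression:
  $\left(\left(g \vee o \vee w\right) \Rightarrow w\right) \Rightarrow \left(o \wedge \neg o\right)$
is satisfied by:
  {o: True, g: True, w: False}
  {o: True, g: False, w: False}
  {g: True, o: False, w: False}


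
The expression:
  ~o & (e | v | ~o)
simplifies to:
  ~o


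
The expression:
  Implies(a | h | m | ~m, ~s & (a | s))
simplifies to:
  a & ~s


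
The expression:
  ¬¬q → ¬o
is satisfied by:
  {o: False, q: False}
  {q: True, o: False}
  {o: True, q: False}


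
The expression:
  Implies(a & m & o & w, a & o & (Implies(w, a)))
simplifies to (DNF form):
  True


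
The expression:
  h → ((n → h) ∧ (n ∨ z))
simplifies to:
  n ∨ z ∨ ¬h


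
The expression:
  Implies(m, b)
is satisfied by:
  {b: True, m: False}
  {m: False, b: False}
  {m: True, b: True}


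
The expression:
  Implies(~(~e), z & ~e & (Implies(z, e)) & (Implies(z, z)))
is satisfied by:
  {e: False}


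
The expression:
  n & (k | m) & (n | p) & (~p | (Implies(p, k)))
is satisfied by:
  {k: True, m: True, n: True, p: False}
  {k: True, n: True, m: False, p: False}
  {k: True, p: True, m: True, n: True}
  {k: True, p: True, n: True, m: False}
  {m: True, n: True, p: False, k: False}


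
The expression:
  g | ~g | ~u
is always true.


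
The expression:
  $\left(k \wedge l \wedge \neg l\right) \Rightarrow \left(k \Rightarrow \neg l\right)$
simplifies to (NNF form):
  $\text{True}$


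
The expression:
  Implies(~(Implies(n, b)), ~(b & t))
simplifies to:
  True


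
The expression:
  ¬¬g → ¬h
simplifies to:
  ¬g ∨ ¬h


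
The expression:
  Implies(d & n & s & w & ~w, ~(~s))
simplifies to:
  True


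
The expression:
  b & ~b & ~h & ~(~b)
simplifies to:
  False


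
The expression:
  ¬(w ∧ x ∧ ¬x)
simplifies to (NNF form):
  True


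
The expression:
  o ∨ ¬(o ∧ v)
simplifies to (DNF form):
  True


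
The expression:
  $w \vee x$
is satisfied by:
  {x: True, w: True}
  {x: True, w: False}
  {w: True, x: False}


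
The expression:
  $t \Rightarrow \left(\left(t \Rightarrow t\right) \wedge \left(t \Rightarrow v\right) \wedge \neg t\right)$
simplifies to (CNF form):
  $\neg t$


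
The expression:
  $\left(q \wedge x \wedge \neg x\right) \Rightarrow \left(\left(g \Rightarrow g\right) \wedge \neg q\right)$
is always true.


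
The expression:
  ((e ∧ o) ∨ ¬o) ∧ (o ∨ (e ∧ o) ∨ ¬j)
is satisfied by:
  {e: True, o: False, j: False}
  {e: False, o: False, j: False}
  {o: True, e: True, j: False}
  {j: True, o: True, e: True}


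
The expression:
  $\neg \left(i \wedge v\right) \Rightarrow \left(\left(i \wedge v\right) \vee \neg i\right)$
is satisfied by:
  {v: True, i: False}
  {i: False, v: False}
  {i: True, v: True}


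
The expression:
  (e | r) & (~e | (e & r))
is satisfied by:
  {r: True}


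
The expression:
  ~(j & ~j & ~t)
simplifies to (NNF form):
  True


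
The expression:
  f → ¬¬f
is always true.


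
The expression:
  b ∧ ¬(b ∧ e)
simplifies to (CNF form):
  b ∧ ¬e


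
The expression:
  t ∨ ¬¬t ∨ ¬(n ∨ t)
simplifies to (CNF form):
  t ∨ ¬n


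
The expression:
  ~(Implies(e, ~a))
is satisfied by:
  {a: True, e: True}


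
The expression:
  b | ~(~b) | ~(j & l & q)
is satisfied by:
  {b: True, l: False, q: False, j: False}
  {b: False, l: False, q: False, j: False}
  {j: True, b: True, l: False, q: False}
  {j: True, b: False, l: False, q: False}
  {b: True, q: True, j: False, l: False}
  {q: True, j: False, l: False, b: False}
  {j: True, q: True, b: True, l: False}
  {j: True, q: True, b: False, l: False}
  {b: True, l: True, j: False, q: False}
  {l: True, j: False, q: False, b: False}
  {b: True, j: True, l: True, q: False}
  {j: True, l: True, b: False, q: False}
  {b: True, q: True, l: True, j: False}
  {q: True, l: True, j: False, b: False}
  {j: True, q: True, l: True, b: True}


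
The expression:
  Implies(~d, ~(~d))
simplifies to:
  d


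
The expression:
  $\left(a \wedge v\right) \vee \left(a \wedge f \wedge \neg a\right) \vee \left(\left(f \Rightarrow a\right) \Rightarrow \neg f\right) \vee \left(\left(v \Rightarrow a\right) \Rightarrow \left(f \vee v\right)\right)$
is always true.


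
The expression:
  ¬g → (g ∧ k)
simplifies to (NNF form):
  g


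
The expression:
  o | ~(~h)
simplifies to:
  h | o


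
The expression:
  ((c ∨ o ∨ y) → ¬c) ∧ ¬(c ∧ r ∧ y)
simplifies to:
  ¬c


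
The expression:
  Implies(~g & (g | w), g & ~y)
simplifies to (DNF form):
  g | ~w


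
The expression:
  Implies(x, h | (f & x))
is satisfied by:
  {h: True, f: True, x: False}
  {h: True, f: False, x: False}
  {f: True, h: False, x: False}
  {h: False, f: False, x: False}
  {x: True, h: True, f: True}
  {x: True, h: True, f: False}
  {x: True, f: True, h: False}


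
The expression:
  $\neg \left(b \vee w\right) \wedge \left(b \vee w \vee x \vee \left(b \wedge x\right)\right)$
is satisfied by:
  {x: True, w: False, b: False}


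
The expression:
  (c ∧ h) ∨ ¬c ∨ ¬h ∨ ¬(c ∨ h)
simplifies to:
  True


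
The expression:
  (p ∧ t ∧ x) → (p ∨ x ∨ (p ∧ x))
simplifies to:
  True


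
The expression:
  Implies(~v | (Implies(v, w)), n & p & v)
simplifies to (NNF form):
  v & (n | ~w) & (p | ~w)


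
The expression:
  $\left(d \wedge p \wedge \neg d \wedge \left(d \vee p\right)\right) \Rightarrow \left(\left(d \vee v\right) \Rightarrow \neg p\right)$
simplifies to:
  $\text{True}$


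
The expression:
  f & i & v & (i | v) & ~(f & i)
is never true.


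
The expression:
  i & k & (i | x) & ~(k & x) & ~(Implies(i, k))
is never true.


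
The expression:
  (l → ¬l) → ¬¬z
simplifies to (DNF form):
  l ∨ z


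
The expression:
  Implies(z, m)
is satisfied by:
  {m: True, z: False}
  {z: False, m: False}
  {z: True, m: True}


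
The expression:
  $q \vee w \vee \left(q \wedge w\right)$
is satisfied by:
  {q: True, w: True}
  {q: True, w: False}
  {w: True, q: False}


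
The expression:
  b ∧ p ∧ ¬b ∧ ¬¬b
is never true.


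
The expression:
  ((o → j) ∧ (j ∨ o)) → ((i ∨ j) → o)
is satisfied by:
  {o: True, j: False}
  {j: False, o: False}
  {j: True, o: True}


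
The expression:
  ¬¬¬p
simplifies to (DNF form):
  ¬p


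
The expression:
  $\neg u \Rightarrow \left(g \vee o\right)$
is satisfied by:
  {o: True, g: True, u: True}
  {o: True, g: True, u: False}
  {o: True, u: True, g: False}
  {o: True, u: False, g: False}
  {g: True, u: True, o: False}
  {g: True, u: False, o: False}
  {u: True, g: False, o: False}


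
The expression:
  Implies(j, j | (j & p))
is always true.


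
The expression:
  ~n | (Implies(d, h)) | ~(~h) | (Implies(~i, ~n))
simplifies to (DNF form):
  h | i | ~d | ~n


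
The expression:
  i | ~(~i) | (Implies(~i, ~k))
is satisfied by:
  {i: True, k: False}
  {k: False, i: False}
  {k: True, i: True}


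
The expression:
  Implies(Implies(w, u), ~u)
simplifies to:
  ~u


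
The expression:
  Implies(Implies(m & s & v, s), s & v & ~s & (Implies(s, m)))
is never true.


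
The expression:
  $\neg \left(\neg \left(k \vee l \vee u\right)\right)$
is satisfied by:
  {k: True, l: True, u: True}
  {k: True, l: True, u: False}
  {k: True, u: True, l: False}
  {k: True, u: False, l: False}
  {l: True, u: True, k: False}
  {l: True, u: False, k: False}
  {u: True, l: False, k: False}


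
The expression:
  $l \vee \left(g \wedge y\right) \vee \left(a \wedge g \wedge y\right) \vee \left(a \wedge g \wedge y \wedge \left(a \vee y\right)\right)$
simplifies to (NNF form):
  $l \vee \left(g \wedge y\right)$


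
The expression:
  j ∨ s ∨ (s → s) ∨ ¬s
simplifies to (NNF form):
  True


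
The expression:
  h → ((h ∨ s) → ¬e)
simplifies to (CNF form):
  ¬e ∨ ¬h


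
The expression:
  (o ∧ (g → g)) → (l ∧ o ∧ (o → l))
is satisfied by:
  {l: True, o: False}
  {o: False, l: False}
  {o: True, l: True}


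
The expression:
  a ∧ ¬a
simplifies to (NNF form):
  False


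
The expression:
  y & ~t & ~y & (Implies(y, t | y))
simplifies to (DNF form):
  False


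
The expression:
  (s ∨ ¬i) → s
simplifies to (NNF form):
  i ∨ s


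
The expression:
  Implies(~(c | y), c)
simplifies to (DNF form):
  c | y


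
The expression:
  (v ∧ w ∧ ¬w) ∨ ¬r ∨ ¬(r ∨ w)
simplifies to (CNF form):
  ¬r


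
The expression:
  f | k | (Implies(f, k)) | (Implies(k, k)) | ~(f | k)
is always true.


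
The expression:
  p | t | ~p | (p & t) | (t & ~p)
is always true.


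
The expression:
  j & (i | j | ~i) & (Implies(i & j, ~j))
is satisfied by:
  {j: True, i: False}


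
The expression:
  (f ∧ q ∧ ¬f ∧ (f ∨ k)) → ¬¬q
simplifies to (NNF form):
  True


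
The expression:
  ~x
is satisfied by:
  {x: False}


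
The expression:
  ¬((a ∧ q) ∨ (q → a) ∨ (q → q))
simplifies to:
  False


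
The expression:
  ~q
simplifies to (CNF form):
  ~q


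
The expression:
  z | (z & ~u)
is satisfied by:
  {z: True}


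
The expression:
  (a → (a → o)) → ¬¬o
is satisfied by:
  {a: True, o: True}
  {a: True, o: False}
  {o: True, a: False}


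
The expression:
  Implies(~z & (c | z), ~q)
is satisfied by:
  {z: True, c: False, q: False}
  {c: False, q: False, z: False}
  {z: True, q: True, c: False}
  {q: True, c: False, z: False}
  {z: True, c: True, q: False}
  {c: True, z: False, q: False}
  {z: True, q: True, c: True}


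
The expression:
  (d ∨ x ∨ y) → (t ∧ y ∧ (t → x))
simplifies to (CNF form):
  (t ∨ ¬y) ∧ (x ∨ ¬d) ∧ (x ∨ ¬y) ∧ (y ∨ ¬x)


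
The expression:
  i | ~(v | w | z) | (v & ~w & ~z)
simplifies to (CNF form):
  (i | ~w) & (i | ~z)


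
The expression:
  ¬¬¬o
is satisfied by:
  {o: False}


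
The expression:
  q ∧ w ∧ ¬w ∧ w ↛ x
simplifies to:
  False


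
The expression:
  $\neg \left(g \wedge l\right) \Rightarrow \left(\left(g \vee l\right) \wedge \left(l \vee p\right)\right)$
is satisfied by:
  {l: True, g: True, p: True}
  {l: True, g: True, p: False}
  {l: True, p: True, g: False}
  {l: True, p: False, g: False}
  {g: True, p: True, l: False}
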